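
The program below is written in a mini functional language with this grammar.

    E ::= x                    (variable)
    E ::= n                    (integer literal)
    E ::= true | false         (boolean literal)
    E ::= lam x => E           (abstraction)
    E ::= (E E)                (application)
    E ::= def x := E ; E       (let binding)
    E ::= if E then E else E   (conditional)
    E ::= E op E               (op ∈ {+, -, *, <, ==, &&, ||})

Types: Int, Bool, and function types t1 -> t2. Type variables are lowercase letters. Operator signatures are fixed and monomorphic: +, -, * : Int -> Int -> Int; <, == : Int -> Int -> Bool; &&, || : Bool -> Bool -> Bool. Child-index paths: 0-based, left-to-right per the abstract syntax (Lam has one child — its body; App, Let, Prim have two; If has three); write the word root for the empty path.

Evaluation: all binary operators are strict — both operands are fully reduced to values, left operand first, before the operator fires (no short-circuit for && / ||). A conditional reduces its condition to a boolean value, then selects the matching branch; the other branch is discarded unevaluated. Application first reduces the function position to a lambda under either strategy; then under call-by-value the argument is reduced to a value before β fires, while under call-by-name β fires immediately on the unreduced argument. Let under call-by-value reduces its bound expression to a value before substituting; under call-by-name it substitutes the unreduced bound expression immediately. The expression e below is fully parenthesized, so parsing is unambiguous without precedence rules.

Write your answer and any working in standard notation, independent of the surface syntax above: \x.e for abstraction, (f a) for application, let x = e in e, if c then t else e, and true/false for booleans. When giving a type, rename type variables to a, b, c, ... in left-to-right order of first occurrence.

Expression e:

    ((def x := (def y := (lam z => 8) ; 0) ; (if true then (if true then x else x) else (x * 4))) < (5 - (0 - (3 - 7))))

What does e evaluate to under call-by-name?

Answer: true

Trace:
step 0: ((let x = (let y = (\z.8) in 0) in (if true then (if true then x else x) else (x * 4))) < (5 - (0 - (3 - 7))))
step 1: [let@0] ((if true then (if true then (let y = (\z.8) in 0) else (let y = (\z.8) in 0)) else ((let y = (\z.8) in 0) * 4)) < (5 - (0 - (3 - 7))))
step 2: [if@0] ((if true then (let y = (\z.8) in 0) else (let y = (\z.8) in 0)) < (5 - (0 - (3 - 7))))
step 3: [if@0] ((let y = (\z.8) in 0) < (5 - (0 - (3 - 7))))
step 4: [let@0] (0 < (5 - (0 - (3 - 7))))
step 5: [delta@1.1.1] (0 < (5 - (0 - -4)))
step 6: [delta@1.1] (0 < (5 - 4))
step 7: [delta@1] (0 < 1)
step 8: [delta@root] true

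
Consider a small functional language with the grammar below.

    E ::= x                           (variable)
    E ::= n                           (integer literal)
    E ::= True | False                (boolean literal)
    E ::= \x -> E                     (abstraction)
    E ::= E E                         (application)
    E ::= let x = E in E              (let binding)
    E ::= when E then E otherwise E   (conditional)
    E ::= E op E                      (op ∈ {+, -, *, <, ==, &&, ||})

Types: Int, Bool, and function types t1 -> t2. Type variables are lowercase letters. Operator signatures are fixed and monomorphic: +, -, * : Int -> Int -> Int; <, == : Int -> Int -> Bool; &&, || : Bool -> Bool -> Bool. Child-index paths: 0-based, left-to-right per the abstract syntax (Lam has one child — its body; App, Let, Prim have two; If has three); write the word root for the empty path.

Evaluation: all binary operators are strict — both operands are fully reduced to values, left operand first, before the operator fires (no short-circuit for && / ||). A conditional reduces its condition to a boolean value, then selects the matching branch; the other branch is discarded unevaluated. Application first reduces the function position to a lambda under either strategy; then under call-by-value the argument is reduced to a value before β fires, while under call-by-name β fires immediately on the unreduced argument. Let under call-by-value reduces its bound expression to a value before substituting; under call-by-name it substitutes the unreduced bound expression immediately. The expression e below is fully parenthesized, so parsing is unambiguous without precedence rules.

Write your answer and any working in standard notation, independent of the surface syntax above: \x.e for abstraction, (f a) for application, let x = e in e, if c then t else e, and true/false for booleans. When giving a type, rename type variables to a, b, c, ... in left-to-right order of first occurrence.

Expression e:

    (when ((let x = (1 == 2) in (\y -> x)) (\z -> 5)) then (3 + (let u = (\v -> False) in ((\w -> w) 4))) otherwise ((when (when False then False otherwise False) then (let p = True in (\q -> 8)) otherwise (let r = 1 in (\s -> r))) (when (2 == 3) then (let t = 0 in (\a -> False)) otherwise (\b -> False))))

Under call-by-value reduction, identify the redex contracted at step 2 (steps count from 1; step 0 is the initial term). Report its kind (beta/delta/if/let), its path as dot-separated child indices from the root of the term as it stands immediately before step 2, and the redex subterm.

Answer: let at 0.0 : (let x = false in (\y.x))

Derivation:
step 0: (if ((let x = (1 == 2) in (\y.x)) (\z.5)) then (3 + (let u = (\v.false) in ((\w.w) 4))) else ((if (if false then false else false) then (let p = true in (\q.8)) else (let r = 1 in (\s.r))) (if (2 == 3) then (let t = 0 in (\a.false)) else (\b.false))))
step 1: [delta@0.0.0] (if ((let x = false in (\y.x)) (\z.5)) then (3 + (let u = (\v.false) in ((\w.w) 4))) else ((if (if false then false else false) then (let p = true in (\q.8)) else (let r = 1 in (\s.r))) (if (2 == 3) then (let t = 0 in (\a.false)) else (\b.false))))
step 2: [let@0.0] (if ((\y.false) (\z.5)) then (3 + (let u = (\v.false) in ((\w.w) 4))) else ((if (if false then false else false) then (let p = true in (\q.8)) else (let r = 1 in (\s.r))) (if (2 == 3) then (let t = 0 in (\a.false)) else (\b.false))))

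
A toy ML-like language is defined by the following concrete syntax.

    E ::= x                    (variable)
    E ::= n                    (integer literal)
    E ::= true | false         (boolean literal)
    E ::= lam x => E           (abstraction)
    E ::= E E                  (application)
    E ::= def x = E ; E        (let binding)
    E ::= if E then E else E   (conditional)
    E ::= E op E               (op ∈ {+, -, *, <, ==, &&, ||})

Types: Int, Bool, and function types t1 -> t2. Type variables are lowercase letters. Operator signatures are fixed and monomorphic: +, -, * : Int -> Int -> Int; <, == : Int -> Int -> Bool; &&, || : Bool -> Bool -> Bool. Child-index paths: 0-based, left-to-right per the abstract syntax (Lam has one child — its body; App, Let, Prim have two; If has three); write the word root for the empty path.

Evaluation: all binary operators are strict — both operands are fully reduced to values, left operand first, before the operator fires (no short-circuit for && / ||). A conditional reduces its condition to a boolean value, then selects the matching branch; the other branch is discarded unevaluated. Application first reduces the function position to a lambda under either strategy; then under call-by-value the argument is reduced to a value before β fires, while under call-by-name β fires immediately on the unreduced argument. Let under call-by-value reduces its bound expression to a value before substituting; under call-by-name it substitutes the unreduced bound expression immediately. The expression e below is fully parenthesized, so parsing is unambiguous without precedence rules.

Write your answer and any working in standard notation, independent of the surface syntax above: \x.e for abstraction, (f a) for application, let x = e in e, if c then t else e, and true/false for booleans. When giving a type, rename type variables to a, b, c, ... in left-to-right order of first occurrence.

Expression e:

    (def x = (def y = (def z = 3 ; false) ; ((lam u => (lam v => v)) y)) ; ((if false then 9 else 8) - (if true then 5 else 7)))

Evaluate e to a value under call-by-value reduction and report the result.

Answer: 3

Trace:
step 0: (let x = (let y = (let z = 3 in false) in ((\u.(\v.v)) y)) in ((if false then 9 else 8) - (if true then 5 else 7)))
step 1: [let@0.0] (let x = (let y = false in ((\u.(\v.v)) y)) in ((if false then 9 else 8) - (if true then 5 else 7)))
step 2: [let@0] (let x = ((\u.(\v.v)) false) in ((if false then 9 else 8) - (if true then 5 else 7)))
step 3: [beta@0] (let x = (\v.v) in ((if false then 9 else 8) - (if true then 5 else 7)))
step 4: [let@root] ((if false then 9 else 8) - (if true then 5 else 7))
step 5: [if@0] (8 - (if true then 5 else 7))
step 6: [if@1] (8 - 5)
step 7: [delta@root] 3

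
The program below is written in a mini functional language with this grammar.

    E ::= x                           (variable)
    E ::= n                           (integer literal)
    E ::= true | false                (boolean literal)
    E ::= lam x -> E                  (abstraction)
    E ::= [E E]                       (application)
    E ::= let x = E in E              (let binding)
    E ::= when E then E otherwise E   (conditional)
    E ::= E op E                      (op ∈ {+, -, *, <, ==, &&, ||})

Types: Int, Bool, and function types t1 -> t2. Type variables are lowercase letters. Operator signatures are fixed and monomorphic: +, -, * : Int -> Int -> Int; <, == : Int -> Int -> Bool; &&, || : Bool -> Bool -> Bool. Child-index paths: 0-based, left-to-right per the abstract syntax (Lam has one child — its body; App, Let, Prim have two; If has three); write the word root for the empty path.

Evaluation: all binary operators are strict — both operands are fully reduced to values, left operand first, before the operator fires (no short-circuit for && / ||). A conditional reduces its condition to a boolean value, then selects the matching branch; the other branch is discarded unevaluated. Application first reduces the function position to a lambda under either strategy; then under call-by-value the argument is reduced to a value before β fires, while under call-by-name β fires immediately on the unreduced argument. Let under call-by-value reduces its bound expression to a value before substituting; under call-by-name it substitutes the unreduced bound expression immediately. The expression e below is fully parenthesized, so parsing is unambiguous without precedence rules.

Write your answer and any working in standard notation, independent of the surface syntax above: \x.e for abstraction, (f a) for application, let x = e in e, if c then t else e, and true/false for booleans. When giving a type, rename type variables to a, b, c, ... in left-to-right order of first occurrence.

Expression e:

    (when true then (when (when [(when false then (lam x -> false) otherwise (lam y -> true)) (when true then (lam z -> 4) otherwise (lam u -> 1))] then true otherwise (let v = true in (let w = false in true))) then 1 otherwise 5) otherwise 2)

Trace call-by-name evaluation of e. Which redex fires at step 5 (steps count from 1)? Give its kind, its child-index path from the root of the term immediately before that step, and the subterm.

Trace:
step 0: (if true then (if (if ((if false then (\x.false) else (\y.true)) (if true then (\z.4) else (\u.1))) then true else (let v = true in (let w = false in true))) then 1 else 5) else 2)
step 1: [if@root] (if (if ((if false then (\x.false) else (\y.true)) (if true then (\z.4) else (\u.1))) then true else (let v = true in (let w = false in true))) then 1 else 5)
step 2: [if@0.0.0] (if (if ((\y.true) (if true then (\z.4) else (\u.1))) then true else (let v = true in (let w = false in true))) then 1 else 5)
step 3: [beta@0.0] (if (if true then true else (let v = true in (let w = false in true))) then 1 else 5)
step 4: [if@0] (if true then 1 else 5)
step 5: [if@root] 1

Answer: if at root : (if true then 1 else 5)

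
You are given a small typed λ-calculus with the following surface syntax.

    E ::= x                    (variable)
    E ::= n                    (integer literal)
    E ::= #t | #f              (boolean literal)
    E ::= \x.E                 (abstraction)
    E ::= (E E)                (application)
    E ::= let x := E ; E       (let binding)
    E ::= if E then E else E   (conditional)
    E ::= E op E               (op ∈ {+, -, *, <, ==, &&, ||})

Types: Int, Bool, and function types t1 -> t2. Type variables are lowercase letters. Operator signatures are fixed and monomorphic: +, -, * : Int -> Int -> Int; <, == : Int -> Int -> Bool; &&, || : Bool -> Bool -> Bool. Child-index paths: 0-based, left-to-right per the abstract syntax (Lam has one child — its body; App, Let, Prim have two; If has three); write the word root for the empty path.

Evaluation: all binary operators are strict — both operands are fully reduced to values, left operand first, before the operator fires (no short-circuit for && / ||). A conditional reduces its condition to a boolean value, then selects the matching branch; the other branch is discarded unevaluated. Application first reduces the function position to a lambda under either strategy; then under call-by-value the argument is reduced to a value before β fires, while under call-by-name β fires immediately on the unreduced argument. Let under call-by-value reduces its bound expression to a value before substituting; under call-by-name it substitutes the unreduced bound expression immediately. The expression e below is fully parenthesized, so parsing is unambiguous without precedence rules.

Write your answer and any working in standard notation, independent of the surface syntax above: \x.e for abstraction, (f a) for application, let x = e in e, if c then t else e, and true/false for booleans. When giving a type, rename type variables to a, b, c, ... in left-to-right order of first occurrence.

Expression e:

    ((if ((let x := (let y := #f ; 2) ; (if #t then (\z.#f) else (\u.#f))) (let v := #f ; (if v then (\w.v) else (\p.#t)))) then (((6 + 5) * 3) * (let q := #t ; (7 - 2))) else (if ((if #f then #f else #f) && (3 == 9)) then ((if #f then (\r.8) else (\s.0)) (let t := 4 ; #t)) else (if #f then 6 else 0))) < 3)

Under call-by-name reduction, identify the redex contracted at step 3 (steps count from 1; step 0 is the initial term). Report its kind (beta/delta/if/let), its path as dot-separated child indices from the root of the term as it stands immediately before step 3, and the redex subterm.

Derivation:
step 0: ((if ((let x = (let y = false in 2) in (if true then (\z.false) else (\u.false))) (let v = false in (if v then (\w.v) else (\p.true)))) then (((6 + 5) * 3) * (let q = true in (7 - 2))) else (if ((if false then false else false) && (3 == 9)) then ((if false then (\r.8) else (\s.0)) (let t = 4 in true)) else (if false then 6 else 0))) < 3)
step 1: [let@0.0.0] ((if ((if true then (\z.false) else (\u.false)) (let v = false in (if v then (\w.v) else (\p.true)))) then (((6 + 5) * 3) * (let q = true in (7 - 2))) else (if ((if false then false else false) && (3 == 9)) then ((if false then (\r.8) else (\s.0)) (let t = 4 in true)) else (if false then 6 else 0))) < 3)
step 2: [if@0.0.0] ((if ((\z.false) (let v = false in (if v then (\w.v) else (\p.true)))) then (((6 + 5) * 3) * (let q = true in (7 - 2))) else (if ((if false then false else false) && (3 == 9)) then ((if false then (\r.8) else (\s.0)) (let t = 4 in true)) else (if false then 6 else 0))) < 3)
step 3: [beta@0.0] ((if false then (((6 + 5) * 3) * (let q = true in (7 - 2))) else (if ((if false then false else false) && (3 == 9)) then ((if false then (\r.8) else (\s.0)) (let t = 4 in true)) else (if false then 6 else 0))) < 3)

Answer: beta at 0.0 : ((\z.false) (let v = false in (if v then (\w.v) else (\p.true))))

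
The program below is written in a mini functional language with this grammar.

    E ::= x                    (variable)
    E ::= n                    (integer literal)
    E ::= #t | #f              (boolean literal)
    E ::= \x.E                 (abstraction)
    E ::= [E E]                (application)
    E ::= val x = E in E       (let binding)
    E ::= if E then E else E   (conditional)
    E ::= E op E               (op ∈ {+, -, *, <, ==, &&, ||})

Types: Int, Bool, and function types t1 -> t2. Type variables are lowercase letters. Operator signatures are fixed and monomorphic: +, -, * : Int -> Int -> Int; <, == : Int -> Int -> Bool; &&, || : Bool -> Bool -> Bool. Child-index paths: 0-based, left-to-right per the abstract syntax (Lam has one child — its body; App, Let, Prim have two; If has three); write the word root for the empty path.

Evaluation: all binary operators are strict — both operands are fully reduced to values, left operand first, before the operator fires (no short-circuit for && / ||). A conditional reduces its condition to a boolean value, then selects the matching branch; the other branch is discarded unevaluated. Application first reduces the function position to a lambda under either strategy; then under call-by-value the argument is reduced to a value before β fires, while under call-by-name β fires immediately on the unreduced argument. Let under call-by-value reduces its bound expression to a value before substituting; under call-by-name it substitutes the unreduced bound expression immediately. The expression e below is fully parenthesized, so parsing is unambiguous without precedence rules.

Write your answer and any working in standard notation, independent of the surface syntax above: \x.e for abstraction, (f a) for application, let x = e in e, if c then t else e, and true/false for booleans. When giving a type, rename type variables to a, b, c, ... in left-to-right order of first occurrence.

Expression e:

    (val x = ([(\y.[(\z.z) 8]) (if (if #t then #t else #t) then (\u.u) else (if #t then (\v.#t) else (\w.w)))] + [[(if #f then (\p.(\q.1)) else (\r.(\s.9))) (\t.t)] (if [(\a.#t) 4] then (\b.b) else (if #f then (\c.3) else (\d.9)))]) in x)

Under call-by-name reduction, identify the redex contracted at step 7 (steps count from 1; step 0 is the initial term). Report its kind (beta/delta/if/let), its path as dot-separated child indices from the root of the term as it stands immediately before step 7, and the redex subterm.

Answer: delta at root : (8 + 9)

Trace:
step 0: (let x = (((\y.((\z.z) 8)) (if (if true then true else true) then (\u.u) else (if true then (\v.true) else (\w.w)))) + (((if false then (\p.(\q.1)) else (\r.(\s.9))) (\t.t)) (if ((\a.true) 4) then (\b.b) else (if false then (\c.3) else (\d.9))))) in x)
step 1: [let@root] (((\y.((\z.z) 8)) (if (if true then true else true) then (\u.u) else (if true then (\v.true) else (\w.w)))) + (((if false then (\p.(\q.1)) else (\r.(\s.9))) (\t.t)) (if ((\a.true) 4) then (\b.b) else (if false then (\c.3) else (\d.9)))))
step 2: [beta@0] (((\z.z) 8) + (((if false then (\p.(\q.1)) else (\r.(\s.9))) (\t.t)) (if ((\a.true) 4) then (\b.b) else (if false then (\c.3) else (\d.9)))))
step 3: [beta@0] (8 + (((if false then (\p.(\q.1)) else (\r.(\s.9))) (\t.t)) (if ((\a.true) 4) then (\b.b) else (if false then (\c.3) else (\d.9)))))
step 4: [if@1.0.0] (8 + (((\r.(\s.9)) (\t.t)) (if ((\a.true) 4) then (\b.b) else (if false then (\c.3) else (\d.9)))))
step 5: [beta@1.0] (8 + ((\s.9) (if ((\a.true) 4) then (\b.b) else (if false then (\c.3) else (\d.9)))))
step 6: [beta@1] (8 + 9)
step 7: [delta@root] 17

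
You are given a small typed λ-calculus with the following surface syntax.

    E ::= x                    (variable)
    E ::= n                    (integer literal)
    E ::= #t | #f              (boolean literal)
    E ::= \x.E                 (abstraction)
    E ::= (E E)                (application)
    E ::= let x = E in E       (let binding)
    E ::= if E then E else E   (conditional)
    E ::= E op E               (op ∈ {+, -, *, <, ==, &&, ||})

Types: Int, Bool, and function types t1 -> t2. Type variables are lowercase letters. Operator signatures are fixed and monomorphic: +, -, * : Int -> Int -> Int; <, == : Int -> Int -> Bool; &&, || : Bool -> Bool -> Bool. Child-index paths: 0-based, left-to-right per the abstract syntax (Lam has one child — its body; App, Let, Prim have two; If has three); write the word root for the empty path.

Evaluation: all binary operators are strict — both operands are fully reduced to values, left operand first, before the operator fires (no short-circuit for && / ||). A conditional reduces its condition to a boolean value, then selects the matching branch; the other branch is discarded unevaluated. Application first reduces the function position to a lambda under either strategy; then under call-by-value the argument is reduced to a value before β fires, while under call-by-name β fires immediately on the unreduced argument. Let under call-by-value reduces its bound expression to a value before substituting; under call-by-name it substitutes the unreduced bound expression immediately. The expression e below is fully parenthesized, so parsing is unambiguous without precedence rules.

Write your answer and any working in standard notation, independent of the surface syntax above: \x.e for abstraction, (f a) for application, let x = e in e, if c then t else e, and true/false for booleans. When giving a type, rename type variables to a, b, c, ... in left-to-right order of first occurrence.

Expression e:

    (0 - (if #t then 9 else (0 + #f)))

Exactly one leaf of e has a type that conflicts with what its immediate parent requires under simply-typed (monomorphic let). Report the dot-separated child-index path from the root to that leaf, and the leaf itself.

Answer: 1.2.1 : false

Working:
  unify Int ~ Int
  unify Bool ~ Bool
  unify Int ~ Int
  unify Bool ~ Int
  FAIL: mismatch Bool ~ Int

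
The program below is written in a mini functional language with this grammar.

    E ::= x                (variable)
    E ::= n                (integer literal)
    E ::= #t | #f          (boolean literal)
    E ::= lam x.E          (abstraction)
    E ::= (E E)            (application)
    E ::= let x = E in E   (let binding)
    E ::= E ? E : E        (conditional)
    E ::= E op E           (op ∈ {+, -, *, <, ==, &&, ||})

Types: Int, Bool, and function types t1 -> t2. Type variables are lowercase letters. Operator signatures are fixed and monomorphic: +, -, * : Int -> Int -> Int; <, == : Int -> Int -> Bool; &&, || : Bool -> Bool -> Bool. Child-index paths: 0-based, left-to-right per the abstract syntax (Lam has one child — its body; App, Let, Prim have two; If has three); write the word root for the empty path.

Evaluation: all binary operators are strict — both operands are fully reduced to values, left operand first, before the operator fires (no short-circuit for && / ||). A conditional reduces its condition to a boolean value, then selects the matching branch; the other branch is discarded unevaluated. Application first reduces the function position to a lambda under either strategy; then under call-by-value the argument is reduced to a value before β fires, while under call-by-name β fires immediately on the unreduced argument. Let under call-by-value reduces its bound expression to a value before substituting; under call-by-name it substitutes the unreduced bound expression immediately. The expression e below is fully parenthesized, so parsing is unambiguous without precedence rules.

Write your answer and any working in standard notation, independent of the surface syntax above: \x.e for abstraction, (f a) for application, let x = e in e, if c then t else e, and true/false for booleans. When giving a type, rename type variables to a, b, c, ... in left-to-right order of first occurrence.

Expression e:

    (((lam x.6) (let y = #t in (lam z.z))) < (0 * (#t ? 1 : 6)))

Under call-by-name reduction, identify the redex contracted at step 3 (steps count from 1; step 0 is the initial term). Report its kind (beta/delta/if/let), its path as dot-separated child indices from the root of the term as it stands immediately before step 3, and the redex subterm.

Trace:
step 0: (((\x.6) (let y = true in (\z.z))) < (0 * (if true then 1 else 6)))
step 1: [beta@0] (6 < (0 * (if true then 1 else 6)))
step 2: [if@1.1] (6 < (0 * 1))
step 3: [delta@1] (6 < 0)

Answer: delta at 1 : (0 * 1)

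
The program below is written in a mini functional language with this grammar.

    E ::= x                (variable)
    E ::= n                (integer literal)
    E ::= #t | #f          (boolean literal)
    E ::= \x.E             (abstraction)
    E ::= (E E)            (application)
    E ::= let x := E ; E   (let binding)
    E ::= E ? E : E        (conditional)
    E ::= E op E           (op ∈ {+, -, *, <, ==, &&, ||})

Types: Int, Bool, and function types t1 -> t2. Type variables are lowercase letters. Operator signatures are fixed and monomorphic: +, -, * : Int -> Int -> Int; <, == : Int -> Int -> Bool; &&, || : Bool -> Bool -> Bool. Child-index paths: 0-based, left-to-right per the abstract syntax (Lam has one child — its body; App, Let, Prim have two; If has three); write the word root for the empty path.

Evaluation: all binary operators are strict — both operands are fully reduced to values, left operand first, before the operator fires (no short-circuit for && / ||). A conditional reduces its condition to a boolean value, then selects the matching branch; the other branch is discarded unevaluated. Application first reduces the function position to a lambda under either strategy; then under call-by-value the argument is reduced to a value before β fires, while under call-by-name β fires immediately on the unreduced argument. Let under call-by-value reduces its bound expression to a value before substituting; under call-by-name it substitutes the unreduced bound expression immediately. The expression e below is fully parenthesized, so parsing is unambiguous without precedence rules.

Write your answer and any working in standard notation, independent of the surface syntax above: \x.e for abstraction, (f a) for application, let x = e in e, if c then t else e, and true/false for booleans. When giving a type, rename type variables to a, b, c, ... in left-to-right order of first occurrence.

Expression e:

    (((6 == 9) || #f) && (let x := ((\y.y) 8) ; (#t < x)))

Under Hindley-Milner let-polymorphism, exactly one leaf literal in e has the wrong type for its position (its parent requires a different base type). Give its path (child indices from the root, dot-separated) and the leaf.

Answer: 1.1.0 : true

Trace:
  unify Int ~ Int
  unify Int ~ Int
  unify Bool ~ Bool
  unify Bool ~ Bool
  unify Bool ~ Bool
y : a
\y._ : a -> a
  unify a -> a ~ Int -> b
  unify a ~ Int
  unify Int ~ b
_ _ : Int
let x : Int
  unify Bool ~ Int
  FAIL: mismatch Bool ~ Int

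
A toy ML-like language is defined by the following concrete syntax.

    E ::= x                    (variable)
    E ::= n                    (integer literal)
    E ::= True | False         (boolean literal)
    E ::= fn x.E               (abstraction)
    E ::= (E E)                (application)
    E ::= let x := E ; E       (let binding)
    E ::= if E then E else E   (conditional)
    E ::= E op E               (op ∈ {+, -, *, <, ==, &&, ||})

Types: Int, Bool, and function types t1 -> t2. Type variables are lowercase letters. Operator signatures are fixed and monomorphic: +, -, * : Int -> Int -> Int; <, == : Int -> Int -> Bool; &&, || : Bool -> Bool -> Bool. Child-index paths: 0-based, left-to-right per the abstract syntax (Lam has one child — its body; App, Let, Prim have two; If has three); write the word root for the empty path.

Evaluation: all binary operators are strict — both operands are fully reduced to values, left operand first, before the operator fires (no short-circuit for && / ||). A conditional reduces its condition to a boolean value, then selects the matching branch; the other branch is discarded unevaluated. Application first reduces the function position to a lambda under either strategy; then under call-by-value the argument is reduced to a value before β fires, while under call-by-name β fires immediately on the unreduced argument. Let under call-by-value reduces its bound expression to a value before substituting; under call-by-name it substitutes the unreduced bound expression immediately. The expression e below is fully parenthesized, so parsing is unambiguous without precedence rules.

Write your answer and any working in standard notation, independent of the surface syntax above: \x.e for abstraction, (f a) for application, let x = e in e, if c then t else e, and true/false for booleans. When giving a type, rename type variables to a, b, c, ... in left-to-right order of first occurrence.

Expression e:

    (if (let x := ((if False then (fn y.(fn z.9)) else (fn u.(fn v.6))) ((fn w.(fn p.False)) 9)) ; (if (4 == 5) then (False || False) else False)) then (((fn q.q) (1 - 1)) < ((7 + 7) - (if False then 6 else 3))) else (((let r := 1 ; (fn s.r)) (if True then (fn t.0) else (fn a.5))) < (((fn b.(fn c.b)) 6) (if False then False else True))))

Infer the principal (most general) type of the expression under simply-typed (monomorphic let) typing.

Trace:
  unify Bool ~ Bool
\z._ : b -> Int
\y._ : a -> b -> Int
\v._ : d -> Int
\u._ : c -> d -> Int
  unify a -> b -> Int ~ c -> d -> Int
  unify a ~ c
  unify b -> Int ~ d -> Int
  unify b ~ d
  unify Int ~ Int
\p._ : f -> Bool
\w._ : e -> f -> Bool
  unify e -> f -> Bool ~ Int -> g
  unify e ~ Int
  unify f -> Bool ~ g
_ _ : f -> Bool
  unify c -> d -> Int ~ (f -> Bool) -> h
  unify c ~ f -> Bool
  unify d -> Int ~ h
_ _ : d -> Int
let x : d -> Int
  unify Int ~ Int
  unify Int ~ Int
  unify Bool ~ Bool
  unify Bool ~ Bool
  unify Bool ~ Bool
  unify Bool ~ Bool
  unify Bool ~ Bool
q : i
\q._ : i -> i
  unify Int ~ Int
  unify Int ~ Int
  unify i -> i ~ Int -> j
  unify i ~ Int
  unify Int ~ j
_ _ : Int
  unify Int ~ Int
  unify Int ~ Int
  unify Int ~ Int
  unify Int ~ Int
  unify Bool ~ Bool
  unify Int ~ Int
  unify Int ~ Int
  unify Int ~ Int
let r : Int
r : Int
\s._ : k -> Int
  unify Bool ~ Bool
\t._ : l -> Int
\a._ : m -> Int
  unify l -> Int ~ m -> Int
  unify l ~ m
  unify Int ~ Int
  unify k -> Int ~ (m -> Int) -> n
  unify k ~ m -> Int
  unify Int ~ n
_ _ : Int
  unify Int ~ Int
b : o
\c._ : p -> o
\b._ : o -> p -> o
  unify o -> p -> o ~ Int -> q
  unify o ~ Int
  unify p -> Int ~ q
_ _ : p -> Int
  unify Bool ~ Bool
  unify Bool ~ Bool
  unify p -> Int ~ Bool -> r
  unify p ~ Bool
  unify Int ~ r
_ _ : Int
  unify Int ~ Int
  unify Bool ~ Bool

Answer: Bool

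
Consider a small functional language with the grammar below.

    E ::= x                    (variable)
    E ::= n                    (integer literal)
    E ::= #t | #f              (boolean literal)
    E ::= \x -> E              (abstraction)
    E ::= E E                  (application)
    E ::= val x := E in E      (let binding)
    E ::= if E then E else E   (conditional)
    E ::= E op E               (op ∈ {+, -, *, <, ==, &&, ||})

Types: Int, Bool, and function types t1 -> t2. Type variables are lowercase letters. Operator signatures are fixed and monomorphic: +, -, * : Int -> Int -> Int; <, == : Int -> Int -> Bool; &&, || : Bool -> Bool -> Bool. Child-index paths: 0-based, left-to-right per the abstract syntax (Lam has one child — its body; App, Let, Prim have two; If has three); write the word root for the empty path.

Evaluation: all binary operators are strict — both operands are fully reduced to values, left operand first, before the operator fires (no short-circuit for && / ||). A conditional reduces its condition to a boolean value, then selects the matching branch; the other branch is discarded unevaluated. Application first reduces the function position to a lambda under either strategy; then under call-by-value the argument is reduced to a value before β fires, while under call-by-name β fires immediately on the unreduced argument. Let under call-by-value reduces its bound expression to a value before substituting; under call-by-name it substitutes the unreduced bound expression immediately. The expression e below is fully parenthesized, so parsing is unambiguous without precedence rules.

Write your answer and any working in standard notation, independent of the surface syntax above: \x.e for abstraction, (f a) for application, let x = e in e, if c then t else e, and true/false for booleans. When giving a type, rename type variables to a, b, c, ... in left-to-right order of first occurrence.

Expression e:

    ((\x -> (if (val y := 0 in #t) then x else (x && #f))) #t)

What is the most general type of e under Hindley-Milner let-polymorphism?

Answer: Bool

Derivation:
let y : Int
  unify Bool ~ Bool
x : a
x : a
  unify a ~ Bool
  unify Bool ~ Bool
  unify Bool ~ Bool
\x._ : Bool -> Bool
  unify Bool -> Bool ~ Bool -> b
  unify Bool ~ Bool
  unify Bool ~ b
_ _ : Bool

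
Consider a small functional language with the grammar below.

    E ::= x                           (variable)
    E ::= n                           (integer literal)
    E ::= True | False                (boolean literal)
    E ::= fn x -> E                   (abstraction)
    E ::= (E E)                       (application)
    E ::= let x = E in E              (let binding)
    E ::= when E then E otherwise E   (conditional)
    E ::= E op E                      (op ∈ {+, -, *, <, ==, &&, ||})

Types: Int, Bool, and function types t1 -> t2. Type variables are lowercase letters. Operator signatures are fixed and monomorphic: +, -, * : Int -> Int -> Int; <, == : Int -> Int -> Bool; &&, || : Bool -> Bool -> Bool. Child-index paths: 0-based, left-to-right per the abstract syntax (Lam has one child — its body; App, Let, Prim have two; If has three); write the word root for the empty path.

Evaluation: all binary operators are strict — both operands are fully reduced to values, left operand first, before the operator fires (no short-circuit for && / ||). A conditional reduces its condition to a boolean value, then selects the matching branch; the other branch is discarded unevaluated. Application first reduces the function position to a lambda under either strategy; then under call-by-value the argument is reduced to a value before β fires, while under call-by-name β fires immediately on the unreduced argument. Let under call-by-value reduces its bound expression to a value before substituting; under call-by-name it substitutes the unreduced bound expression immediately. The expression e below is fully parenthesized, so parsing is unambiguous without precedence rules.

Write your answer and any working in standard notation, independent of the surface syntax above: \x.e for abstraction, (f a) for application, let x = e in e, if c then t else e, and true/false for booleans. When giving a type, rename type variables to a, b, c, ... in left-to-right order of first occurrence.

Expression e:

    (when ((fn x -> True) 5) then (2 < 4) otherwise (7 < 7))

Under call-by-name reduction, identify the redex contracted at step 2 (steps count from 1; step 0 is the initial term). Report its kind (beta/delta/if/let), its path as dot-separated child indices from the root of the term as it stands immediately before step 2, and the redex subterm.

Derivation:
step 0: (if ((\x.true) 5) then (2 < 4) else (7 < 7))
step 1: [beta@0] (if true then (2 < 4) else (7 < 7))
step 2: [if@root] (2 < 4)

Answer: if at root : (if true then (2 < 4) else (7 < 7))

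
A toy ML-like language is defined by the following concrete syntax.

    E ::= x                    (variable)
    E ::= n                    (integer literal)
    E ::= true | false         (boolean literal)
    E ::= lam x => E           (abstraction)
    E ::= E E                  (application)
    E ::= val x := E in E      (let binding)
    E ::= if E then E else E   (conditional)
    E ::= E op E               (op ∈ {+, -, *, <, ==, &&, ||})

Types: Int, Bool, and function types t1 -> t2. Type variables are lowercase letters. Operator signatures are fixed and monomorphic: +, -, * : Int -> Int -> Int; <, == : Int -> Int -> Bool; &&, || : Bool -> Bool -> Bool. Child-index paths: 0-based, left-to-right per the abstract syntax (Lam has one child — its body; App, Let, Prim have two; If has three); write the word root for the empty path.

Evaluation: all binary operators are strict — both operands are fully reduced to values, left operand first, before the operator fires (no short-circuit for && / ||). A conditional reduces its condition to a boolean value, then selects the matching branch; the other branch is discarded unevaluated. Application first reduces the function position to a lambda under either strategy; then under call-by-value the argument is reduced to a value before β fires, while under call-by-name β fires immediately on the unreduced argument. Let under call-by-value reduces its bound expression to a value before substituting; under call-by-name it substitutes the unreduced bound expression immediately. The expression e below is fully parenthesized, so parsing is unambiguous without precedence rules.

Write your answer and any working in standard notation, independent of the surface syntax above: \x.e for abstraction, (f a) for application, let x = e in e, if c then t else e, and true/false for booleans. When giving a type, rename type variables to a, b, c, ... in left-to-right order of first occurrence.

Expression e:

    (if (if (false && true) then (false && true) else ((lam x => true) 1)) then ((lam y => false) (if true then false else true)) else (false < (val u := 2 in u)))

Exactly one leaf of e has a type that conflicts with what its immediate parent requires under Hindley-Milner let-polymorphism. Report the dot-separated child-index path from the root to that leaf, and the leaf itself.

Trace:
  unify Bool ~ Bool
  unify Bool ~ Bool
  unify Bool ~ Bool
  unify Bool ~ Bool
  unify Bool ~ Bool
\x._ : a -> Bool
  unify a -> Bool ~ Int -> b
  unify a ~ Int
  unify Bool ~ b
_ _ : Bool
  unify Bool ~ Bool
  unify Bool ~ Bool
\y._ : c -> Bool
  unify Bool ~ Bool
  unify Bool ~ Bool
  unify c -> Bool ~ Bool -> d
  unify c ~ Bool
  unify Bool ~ d
_ _ : Bool
  unify Bool ~ Int
  FAIL: mismatch Bool ~ Int

Answer: 2.0 : false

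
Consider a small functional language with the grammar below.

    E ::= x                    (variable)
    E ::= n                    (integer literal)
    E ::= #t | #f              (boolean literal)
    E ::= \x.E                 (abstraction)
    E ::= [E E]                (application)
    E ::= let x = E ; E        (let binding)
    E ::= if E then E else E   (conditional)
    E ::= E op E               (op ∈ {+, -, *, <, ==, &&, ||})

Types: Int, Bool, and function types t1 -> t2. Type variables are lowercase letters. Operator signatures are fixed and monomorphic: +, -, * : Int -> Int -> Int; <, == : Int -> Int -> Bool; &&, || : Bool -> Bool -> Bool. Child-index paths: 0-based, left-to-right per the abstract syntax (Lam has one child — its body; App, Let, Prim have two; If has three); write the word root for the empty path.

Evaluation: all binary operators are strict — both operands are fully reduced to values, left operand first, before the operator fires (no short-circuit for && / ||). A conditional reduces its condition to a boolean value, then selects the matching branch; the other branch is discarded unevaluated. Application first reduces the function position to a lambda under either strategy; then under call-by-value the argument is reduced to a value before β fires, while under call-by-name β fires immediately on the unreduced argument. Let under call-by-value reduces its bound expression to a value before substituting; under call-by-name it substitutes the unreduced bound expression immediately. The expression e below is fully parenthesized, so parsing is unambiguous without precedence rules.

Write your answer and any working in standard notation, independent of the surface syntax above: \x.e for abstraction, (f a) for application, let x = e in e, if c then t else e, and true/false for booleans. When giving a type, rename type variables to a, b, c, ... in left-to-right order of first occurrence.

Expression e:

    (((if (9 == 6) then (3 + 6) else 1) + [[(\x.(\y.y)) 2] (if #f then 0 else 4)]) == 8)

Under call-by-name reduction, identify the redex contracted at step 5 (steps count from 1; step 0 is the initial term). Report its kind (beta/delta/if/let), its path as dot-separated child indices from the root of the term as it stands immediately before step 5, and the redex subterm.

Answer: if at 0.1 : (if false then 0 else 4)

Working:
step 0: (((if (9 == 6) then (3 + 6) else 1) + (((\x.(\y.y)) 2) (if false then 0 else 4))) == 8)
step 1: [delta@0.0.0] (((if false then (3 + 6) else 1) + (((\x.(\y.y)) 2) (if false then 0 else 4))) == 8)
step 2: [if@0.0] ((1 + (((\x.(\y.y)) 2) (if false then 0 else 4))) == 8)
step 3: [beta@0.1.0] ((1 + ((\y.y) (if false then 0 else 4))) == 8)
step 4: [beta@0.1] ((1 + (if false then 0 else 4)) == 8)
step 5: [if@0.1] ((1 + 4) == 8)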